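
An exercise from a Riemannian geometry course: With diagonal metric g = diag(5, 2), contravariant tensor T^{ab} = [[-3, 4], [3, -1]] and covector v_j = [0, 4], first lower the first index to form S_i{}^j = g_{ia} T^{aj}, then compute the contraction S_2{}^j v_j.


Step 1: lower the first index. For a diagonal metric, g_{ia} T^{aj} = g_{ii} T^{ij} (no sum on i).
g_{22} = 2
S_2{}^1 = 2 * T^{21} = 2 * 3 = 6
S_2{}^2 = 2 * T^{22} = 2 * -1 = -2
Step 2: contract S_2{}^j with v_j.
S_2{}^1 * v_1 = 6 * 0 = 0
S_2{}^2 * v_2 = -2 * 4 = -8
Result = 0 + -8 = -8

-8


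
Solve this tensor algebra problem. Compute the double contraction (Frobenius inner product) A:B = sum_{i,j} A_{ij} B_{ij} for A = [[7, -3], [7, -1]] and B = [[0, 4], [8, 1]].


A:B = sum over all i,j of A_{ij} * B_{ij}.
Row 1: 7*0=0, -3*4=-12 => row sum = -12
Row 2: 7*8=56, -1*1=-1 => row sum = 55
Total = -12 + 55 = 43

43


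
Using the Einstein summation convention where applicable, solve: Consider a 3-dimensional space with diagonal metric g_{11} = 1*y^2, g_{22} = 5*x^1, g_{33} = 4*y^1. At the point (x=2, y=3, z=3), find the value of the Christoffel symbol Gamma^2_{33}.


For a diagonal metric, Gamma^k_{ij} = (1/2) g^{kk} (dg_{ik}/dx_j + dg_{jk}/dx_i - dg_{ij}/dx_k).
The metric is diagonal, so g_{ab} = 0 for a != b.
At the given point: g_{11} = 9, g_{22} = 10, g_{33} = 12
g^{22} = 1/10
dg_{32}/dx_3 = 0 (off-diagonal)
dg_{32}/dx_3 = 0 (off-diagonal)
dg_{33}/dx_2 = dg_{33}/dx_2 = 4
Numerator = 0 + 0 - 4 = -4
Gamma^2_{33} = -4 / (2 * 10) = -1/5

-1/5


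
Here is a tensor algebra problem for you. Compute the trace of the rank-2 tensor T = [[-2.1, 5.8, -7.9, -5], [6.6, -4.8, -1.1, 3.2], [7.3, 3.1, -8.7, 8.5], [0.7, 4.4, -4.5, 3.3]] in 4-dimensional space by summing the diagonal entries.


The contraction (trace) of a rank-2 tensor is the sum of its diagonal elements.
Diagonal entries: A[1,1] = -2.1, A[2,2] = -4.8, A[3,3] = -8.7, A[4,4] = 3.3
Tr(A) = -2.1 + -4.8 + -8.7 + 3.3 = -12.3

-12.3


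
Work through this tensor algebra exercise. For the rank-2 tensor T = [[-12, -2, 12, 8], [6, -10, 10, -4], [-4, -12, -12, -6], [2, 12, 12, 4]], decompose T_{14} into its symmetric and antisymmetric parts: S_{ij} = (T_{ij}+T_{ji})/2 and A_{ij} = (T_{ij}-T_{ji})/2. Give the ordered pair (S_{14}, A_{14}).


T_{14} = 8
T_{41} = 2
S_{14} = (8 + 2)/2 = 10/2 = 5
A_{14} = (8 - 2)/2 = 6/2 = 3
Check: S + A = 5 + 3 = 8 = T_{14}.

(5, 3)


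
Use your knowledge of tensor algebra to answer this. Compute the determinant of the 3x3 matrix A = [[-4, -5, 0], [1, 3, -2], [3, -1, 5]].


Expanding along the first row, det(A) = a11*M_11 - a12*M_12 + a13*M_13, where M_1j is the (1,j) minor.
Minor M_11 = 3*5 - -2*-1 = 13
Minor M_12 = 1*5 - -2*3 = 11
Minor M_13 = 1*-1 - 3*3 = -10
det = -4*(13) - -5*(11) + 0*(-10)
    = -52 - -55 + 0
    = 3

3


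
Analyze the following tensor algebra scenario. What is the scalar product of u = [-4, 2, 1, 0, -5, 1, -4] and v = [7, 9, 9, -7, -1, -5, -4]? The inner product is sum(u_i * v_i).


The inner product u . v = sum of u_i * v_i.
Term-by-term: -4 * 7, 2 * 9, 1 * 9, 0 * -7, -5 * -1, 1 * -5, -4 * -4
Products: -28, 18, 9, 0, 5, -5, 16
Sum = -28 + 18 + 9 + 0 + 5 + -5 + 16 = 15

15


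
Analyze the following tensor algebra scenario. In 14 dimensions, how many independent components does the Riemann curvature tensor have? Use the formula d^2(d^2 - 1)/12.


The Riemann tensor in d dimensions has d^2(d^2 - 1)/12 independent components.
d = 14, so d^2 = 196
d^2 - 1 = 195
d^2(d^2 - 1) = 196 * 195 = 38220
Divide by 12: 38220 / 12 = 3185

3185


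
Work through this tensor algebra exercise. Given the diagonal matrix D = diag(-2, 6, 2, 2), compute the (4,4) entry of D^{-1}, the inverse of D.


For a diagonal matrix, the inverse has entries (D^{-1})_{ii} = 1/d_{ii}.
The diagonal entries are: d_{11} = -2, d_{22} = 6, d_{33} = 2, d_{44} = 2
We need (D^{-1})_{44} = 1/d_{44} = 1/2 = 1/2

1/2


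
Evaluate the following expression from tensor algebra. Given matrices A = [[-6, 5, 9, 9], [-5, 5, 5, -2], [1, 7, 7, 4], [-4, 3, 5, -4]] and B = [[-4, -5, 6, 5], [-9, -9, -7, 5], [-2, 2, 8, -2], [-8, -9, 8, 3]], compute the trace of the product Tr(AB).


Tr(AB) = sum_i (AB)_{ii} where (AB)_{ii} = sum_k A_{ik} B_{ki}.
(AB)_{11} = -6*-4 + 5*-9 + 9*-2 + 9*-8 = -111
(AB)_{22} = -5*-5 + 5*-9 + 5*2 + -2*-9 = 8
(AB)_{33} = 1*6 + 7*-7 + 7*8 + 4*8 = 45
(AB)_{44} = -4*5 + 3*5 + 5*-2 + -4*3 = -27
Tr(AB) = -111 + 8 + 45 + -27 = -85

-85


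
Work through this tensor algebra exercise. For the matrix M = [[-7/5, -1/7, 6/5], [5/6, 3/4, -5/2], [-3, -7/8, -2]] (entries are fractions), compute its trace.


The trace is the sum of diagonal entries.
Diagonal: M[1,1] = -7/5, M[2,2] = 3/4, M[3,3] = -2
Tr(M) = -7/5 + 3/4 + -2
Computing step by step:
After adding M[1,1]: -7/5
After adding M[2,2]: -13/20
After adding M[3,3]: -53/20
Tr(M) = -53/20

-53/20


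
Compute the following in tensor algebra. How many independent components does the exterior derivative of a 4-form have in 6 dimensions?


The exterior derivative of a p-form is a (p+1)-form.
Its number of independent components is C(n, p+1).
n = 6, p+1 = 5
C(6, 5) = 6

6


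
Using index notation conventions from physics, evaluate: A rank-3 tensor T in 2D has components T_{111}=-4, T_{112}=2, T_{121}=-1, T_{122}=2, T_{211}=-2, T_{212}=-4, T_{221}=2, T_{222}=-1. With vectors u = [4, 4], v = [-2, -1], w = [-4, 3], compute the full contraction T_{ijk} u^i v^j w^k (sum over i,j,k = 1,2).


S = sum over i,j,k of T_{ijk} u_i v_j w_k. Expanding all 8 terms:
T_{111}*u_1*v_1*w_1 = -4*4*-2*-4 = -128  (running total: -128)
T_{112}*u_1*v_1*w_2 = 2*4*-2*3 = -48  (running total: -176)
T_{121}*u_1*v_2*w_1 = -1*4*-1*-4 = -16  (running total: -192)
T_{122}*u_1*v_2*w_2 = 2*4*-1*3 = -24  (running total: -216)
T_{211}*u_2*v_1*w_1 = -2*4*-2*-4 = -64  (running total: -280)
T_{212}*u_2*v_1*w_2 = -4*4*-2*3 = 96  (running total: -184)
T_{221}*u_2*v_2*w_1 = 2*4*-1*-4 = 32  (running total: -152)
T_{222}*u_2*v_2*w_2 = -1*4*-1*3 = 12  (running total: -140)
S = -140

-140


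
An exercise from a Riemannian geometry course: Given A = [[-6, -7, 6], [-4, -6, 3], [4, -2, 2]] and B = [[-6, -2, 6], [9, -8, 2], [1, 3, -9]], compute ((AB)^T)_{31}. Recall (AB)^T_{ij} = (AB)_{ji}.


(AB)^T_{ij} = (AB)_{ji} = sum_k A_{jk} B_{ki}.
For i=3, j=1 we need (AB)_{13}:
A_{11} * B_{13} = -6 * 6 = -36
A_{12} * B_{23} = -7 * 2 = -14
A_{13} * B_{33} = 6 * -9 = -54
Sum = -36 + -14 + -54 = -104

-104


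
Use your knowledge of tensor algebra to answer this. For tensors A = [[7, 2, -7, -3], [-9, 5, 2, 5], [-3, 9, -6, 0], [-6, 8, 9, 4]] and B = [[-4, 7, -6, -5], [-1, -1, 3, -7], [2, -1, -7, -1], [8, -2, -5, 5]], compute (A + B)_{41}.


Tensor addition is component-wise: (A + B)_{ij} = A_{ij} + B_{ij}.
A_{41} = -6
B_{41} = 8
(A + B)_{41} = -6 + 8 = 2

2


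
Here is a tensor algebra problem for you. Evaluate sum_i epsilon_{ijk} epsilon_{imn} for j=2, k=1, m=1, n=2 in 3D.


Using the identity: epsilon_{ijk} epsilon_{imn} = delta_{jm} delta_{kn} - delta_{jn} delta_{km}.
delta_{21} = 0
delta_{12} = 0
delta_{22} = 1
delta_{11} = 1
Result = 0 * 0 - 1 * 1 = 0 - 1 = -1

-1


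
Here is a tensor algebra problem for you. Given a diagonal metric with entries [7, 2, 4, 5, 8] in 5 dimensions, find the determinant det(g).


For a diagonal metric, the determinant is the product of diagonal entries.
Diagonal entries: 7, 2, 4, 5, 8
det(g) = 7 * 2 * 4 * 5 * 8 = 2240

2240


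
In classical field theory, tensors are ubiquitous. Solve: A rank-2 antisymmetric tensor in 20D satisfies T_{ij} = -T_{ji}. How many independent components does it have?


An antisymmetric rank-2 tensor satisfies A_{ij} = -A_{ji}, so diagonal entries are zero.
The independent components are the upper-triangular entries: C(n, 2) = n(n-1)/2.
n = 20
C(20, 2) = 20 * 19 / 2 = 380 / 2 = 190

190


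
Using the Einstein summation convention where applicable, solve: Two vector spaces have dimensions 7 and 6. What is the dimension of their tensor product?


The dimension of a tensor product is the product of dimensions.
dim(V) = 7, dim(W) = 6
dim(V (x) W) = 7 * 6 = 42

42


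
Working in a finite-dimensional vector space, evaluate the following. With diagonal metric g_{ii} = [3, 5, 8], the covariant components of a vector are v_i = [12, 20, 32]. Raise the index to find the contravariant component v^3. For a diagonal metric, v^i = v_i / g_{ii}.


To raise an index with a diagonal metric: v^i = v_i / g_{ii}.
For index 3: v_3 = 32, g_{33} = 8
v^3 = 32 / 8 = 4

4


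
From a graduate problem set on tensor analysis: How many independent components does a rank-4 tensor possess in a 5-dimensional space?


The number of components of a rank-r tensor in d dimensions is d^r.
Here d = 5 and r = 4.
5^4 = 625

625


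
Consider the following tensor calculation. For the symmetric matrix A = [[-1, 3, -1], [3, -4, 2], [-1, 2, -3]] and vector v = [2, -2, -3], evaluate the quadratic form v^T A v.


First compute Av:
(Av)_1 = -1*2 + 3*-2 + -1*-3 = -5
(Av)_2 = 3*2 + -4*-2 + 2*-3 = 8
(Av)_3 = -1*2 + 2*-2 + -3*-3 = 3
Av = [-5, 8, 3]
Then v^T (Av) = 2*-5 + -2*8 + -3*3
= -10 + -16 + -9 = -35

-35


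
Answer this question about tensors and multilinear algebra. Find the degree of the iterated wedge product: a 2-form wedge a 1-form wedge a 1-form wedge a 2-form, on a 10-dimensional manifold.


The degree of a wedge product is the sum of the degrees of the individual forms.
Degrees: 2, 1, 1, 2
Total degree = 2 + 1 + 1 + 2 = 6

6


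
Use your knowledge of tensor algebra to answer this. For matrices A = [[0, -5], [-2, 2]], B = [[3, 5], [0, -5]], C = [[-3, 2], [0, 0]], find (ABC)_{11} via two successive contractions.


(ABC)_{11} = sum_m (AB)_{1m} C_{m1}. First compute row 1 of AB.
(AB)_{11} = 0*3 + -5*0 = 0
(AB)_{12} = 0*5 + -5*-5 = 25
Now contract with column 1 of C:
(AB)_{11} * C_{11} = 0 * -3 = 0
(AB)_{12} * C_{21} = 25 * 0 = 0
(ABC)_{11} = 0 + 0 = 0

0


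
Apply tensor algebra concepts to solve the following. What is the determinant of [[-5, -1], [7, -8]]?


For a 2x2 matrix [[a, b], [c, d]], det = a*d - b*c.
a = -5, b = -1, c = 7, d = -8
a*d = -5 * -8 = 40
b*c = -1 * 7 = -7
det = 40 - -7 = 47

47


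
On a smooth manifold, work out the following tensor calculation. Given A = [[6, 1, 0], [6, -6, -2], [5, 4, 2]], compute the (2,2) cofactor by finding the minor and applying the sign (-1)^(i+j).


To find cofactor C_{22}, delete row 2 and column 2.
The resulting 2x2 submatrix is: [[6, 0], [5, 2]]
Minor M_{22} = 6*2 - 0*5
  = 12 - 0 = 12
Sign = (-1)^(2+2) = (-1)^4 = 1
Cofactor C_{22} = 1 * 12 = 12

12


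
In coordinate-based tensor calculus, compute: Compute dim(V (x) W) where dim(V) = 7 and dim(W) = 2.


The dimension of a tensor product is the product of dimensions.
dim(V) = 7, dim(W) = 2
dim(V (x) W) = 7 * 2 = 14

14


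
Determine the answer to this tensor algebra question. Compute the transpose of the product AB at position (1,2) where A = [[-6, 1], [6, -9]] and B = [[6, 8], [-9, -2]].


(AB)^T_{ij} = (AB)_{ji} = sum_k A_{jk} B_{ki}.
For i=1, j=2 we need (AB)_{21}:
A_{21} * B_{11} = 6 * 6 = 36
A_{22} * B_{21} = -9 * -9 = 81
Sum = 36 + 81 = 117

117


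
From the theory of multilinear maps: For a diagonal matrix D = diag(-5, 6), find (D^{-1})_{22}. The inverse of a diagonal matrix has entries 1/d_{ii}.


For a diagonal matrix, the inverse has entries (D^{-1})_{ii} = 1/d_{ii}.
The diagonal entries are: d_{11} = -5, d_{22} = 6
We need (D^{-1})_{22} = 1/d_{22} = 1/6 = 1/6

1/6


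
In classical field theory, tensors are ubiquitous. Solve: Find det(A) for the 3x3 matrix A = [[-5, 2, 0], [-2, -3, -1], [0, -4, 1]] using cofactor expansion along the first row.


Expanding along the first row, det(A) = a11*M_11 - a12*M_12 + a13*M_13, where M_1j is the (1,j) minor.
Minor M_11 = -3*1 - -1*-4 = -7
Minor M_12 = -2*1 - -1*0 = -2
Minor M_13 = -2*-4 - -3*0 = 8
det = -5*(-7) - 2*(-2) + 0*(8)
    = 35 - -4 + 0
    = 39

39


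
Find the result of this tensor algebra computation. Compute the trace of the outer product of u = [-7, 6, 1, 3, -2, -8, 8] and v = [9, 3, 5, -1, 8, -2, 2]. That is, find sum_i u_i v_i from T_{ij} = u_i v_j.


The outer product gives T_{ij} = u_i v_j.
The trace (contraction) is Tr(T) = sum_i T_{ii} = sum_i u_i v_i.
Diagonal entries:
T_{11} = u_1 * v_1 = -7 * 9 = -63
T_{22} = u_2 * v_2 = 6 * 3 = 18
T_{33} = u_3 * v_3 = 1 * 5 = 5
T_{44} = u_4 * v_4 = 3 * -1 = -3
T_{55} = u_5 * v_5 = -2 * 8 = -16
T_{66} = u_6 * v_6 = -8 * -2 = 16
T_{77} = u_7 * v_7 = 8 * 2 = 16
Tr(T) = -63 + 18 + 5 + -3 + -16 + 16 + 16 = -27

-27


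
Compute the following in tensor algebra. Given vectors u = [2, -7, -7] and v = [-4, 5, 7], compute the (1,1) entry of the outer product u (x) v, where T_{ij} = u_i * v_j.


The outer product entry T_{ij} = u_i * v_j.
We need i=1, j=1.
u_1 = 2, v_1 = -4
T_{1,1} = 2 * -4 = -8

-8


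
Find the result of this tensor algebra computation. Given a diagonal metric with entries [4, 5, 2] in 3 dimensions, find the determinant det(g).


For a diagonal metric, the determinant is the product of diagonal entries.
Diagonal entries: 4, 5, 2
det(g) = 4 * 5 * 2 = 40

40


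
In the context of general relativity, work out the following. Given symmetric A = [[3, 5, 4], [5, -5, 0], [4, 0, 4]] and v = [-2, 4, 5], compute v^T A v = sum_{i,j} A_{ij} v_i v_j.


First compute Av:
(Av)_1 = 3*-2 + 5*4 + 4*5 = 34
(Av)_2 = 5*-2 + -5*4 + 0*5 = -30
(Av)_3 = 4*-2 + 0*4 + 4*5 = 12
Av = [34, -30, 12]
Then v^T (Av) = -2*34 + 4*-30 + 5*12
= -68 + -120 + 60 = -128

-128


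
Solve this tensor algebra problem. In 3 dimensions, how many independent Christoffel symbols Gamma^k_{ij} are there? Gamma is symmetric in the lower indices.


Christoffel symbols Gamma^k_{ij} are symmetric in i,j, so there are d * d(d+1)/2 independent symbols.
d = 3
d(d+1)/2 = 3 * 4 / 2 = 6
Total = 3 * 6 = 18

18


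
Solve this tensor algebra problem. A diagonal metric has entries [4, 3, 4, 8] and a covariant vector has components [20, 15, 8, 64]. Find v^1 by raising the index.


To raise an index with a diagonal metric: v^i = v_i / g_{ii}.
For index 1: v_1 = 20, g_{11} = 4
v^1 = 20 / 4 = 5

5


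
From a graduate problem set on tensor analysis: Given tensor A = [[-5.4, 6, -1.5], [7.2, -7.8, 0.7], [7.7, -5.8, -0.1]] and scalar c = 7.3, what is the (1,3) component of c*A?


Scalar multiplication: (cA)_{ij} = c * A_{ij}.
c = 7.3
A_{13} = -1.5
(cA)_{13} = 7.3 * -1.5 = -10.95

-10.95


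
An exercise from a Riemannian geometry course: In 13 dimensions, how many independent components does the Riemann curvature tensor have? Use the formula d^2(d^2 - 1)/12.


The Riemann tensor in d dimensions has d^2(d^2 - 1)/12 independent components.
d = 13, so d^2 = 169
d^2 - 1 = 168
d^2(d^2 - 1) = 169 * 168 = 28392
Divide by 12: 28392 / 12 = 2366

2366


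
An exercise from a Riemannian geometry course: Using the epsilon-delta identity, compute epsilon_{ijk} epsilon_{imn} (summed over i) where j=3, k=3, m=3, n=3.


Using the identity: epsilon_{ijk} epsilon_{imn} = delta_{jm} delta_{kn} - delta_{jn} delta_{km}.
delta_{33} = 1
delta_{33} = 1
delta_{33} = 1
delta_{33} = 1
Result = 1 * 1 - 1 * 1 = 1 - 1 = 0

0


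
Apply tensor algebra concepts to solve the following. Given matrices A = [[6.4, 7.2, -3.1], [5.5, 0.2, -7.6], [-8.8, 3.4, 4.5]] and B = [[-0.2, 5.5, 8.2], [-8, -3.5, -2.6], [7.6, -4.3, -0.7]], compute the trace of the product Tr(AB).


Tr(AB) = sum_i (AB)_{ii} where (AB)_{ii} = sum_k A_{ik} B_{ki}.
(AB)_{11} = 6.4*-0.2 + 7.2*-8 + -3.1*7.6 = -82.44
(AB)_{22} = 5.5*5.5 + 0.2*-3.5 + -7.6*-4.3 = 62.23
(AB)_{33} = -8.8*8.2 + 3.4*-2.6 + 4.5*-0.7 = -84.15
Tr(AB) = -82.44 + 62.23 + -84.15 = -104.36

-104.36


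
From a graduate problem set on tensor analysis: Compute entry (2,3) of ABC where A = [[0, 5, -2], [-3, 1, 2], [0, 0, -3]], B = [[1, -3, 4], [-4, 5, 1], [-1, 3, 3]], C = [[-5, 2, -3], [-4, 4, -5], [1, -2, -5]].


(ABC)_{23} = sum_m (AB)_{2m} C_{m3}. First compute row 2 of AB.
(AB)_{21} = -3*1 + 1*-4 + 2*-1 = -9
(AB)_{22} = -3*-3 + 1*5 + 2*3 = 20
(AB)_{23} = -3*4 + 1*1 + 2*3 = -5
Now contract with column 3 of C:
(AB)_{21} * C_{13} = -9 * -3 = 27
(AB)_{22} * C_{23} = 20 * -5 = -100
(AB)_{23} * C_{33} = -5 * -5 = 25
(ABC)_{23} = 27 + -100 + 25 = -48

-48


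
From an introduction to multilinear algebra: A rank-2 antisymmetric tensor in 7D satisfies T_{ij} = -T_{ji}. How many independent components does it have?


An antisymmetric rank-2 tensor satisfies A_{ij} = -A_{ji}, so diagonal entries are zero.
The independent components are the upper-triangular entries: C(n, 2) = n(n-1)/2.
n = 7
C(7, 2) = 7 * 6 / 2 = 42 / 2 = 21

21


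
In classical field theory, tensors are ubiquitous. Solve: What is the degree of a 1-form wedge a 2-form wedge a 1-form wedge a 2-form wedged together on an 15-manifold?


The degree of a wedge product is the sum of the degrees of the individual forms.
Degrees: 1, 2, 1, 2
Total degree = 1 + 2 + 1 + 2 = 6

6


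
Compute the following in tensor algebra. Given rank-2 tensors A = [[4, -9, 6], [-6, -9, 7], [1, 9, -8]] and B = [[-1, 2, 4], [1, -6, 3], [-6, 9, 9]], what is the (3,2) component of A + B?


Tensor addition is component-wise: (A + B)_{ij} = A_{ij} + B_{ij}.
A_{32} = 9
B_{32} = 9
(A + B)_{32} = 9 + 9 = 18

18


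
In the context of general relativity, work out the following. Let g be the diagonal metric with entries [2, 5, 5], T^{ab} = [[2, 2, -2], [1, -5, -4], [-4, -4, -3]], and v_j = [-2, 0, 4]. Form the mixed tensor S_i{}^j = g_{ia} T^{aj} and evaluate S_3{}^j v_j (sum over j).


Step 1: lower the first index. For a diagonal metric, g_{ia} T^{aj} = g_{ii} T^{ij} (no sum on i).
g_{33} = 5
S_3{}^1 = 5 * T^{31} = 5 * -4 = -20
S_3{}^2 = 5 * T^{32} = 5 * -4 = -20
S_3{}^3 = 5 * T^{33} = 5 * -3 = -15
Step 2: contract S_3{}^j with v_j.
S_3{}^1 * v_1 = -20 * -2 = 40
S_3{}^2 * v_2 = -20 * 0 = 0
S_3{}^3 * v_3 = -15 * 4 = -60
Result = 40 + 0 + -60 = -20

-20


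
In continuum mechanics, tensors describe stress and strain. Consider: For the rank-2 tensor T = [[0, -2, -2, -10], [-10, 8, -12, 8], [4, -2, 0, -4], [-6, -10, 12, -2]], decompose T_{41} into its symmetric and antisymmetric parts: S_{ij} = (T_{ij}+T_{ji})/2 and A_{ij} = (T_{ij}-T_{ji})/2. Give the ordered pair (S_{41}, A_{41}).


T_{41} = -6
T_{14} = -10
S_{41} = (-6 + -10)/2 = -16/2 = -8
A_{41} = (-6 - -10)/2 = 4/2 = 2
Check: S + A = -8 + 2 = -6 = T_{41}.

(-8, 2)


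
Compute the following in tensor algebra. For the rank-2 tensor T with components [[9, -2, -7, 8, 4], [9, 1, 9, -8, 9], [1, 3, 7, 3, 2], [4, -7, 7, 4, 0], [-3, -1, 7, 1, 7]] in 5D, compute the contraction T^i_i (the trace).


The contraction (trace) of a rank-2 tensor is the sum of its diagonal elements.
Diagonal entries: A[1,1] = 9, A[2,2] = 1, A[3,3] = 7, A[4,4] = 4, A[5,5] = 7
Tr(A) = 9 + 1 + 7 + 4 + 7 = 28

28


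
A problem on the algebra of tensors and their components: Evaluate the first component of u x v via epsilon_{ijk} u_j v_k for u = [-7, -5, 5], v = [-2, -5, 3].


(u x v)_1 = sum_{j,k} epsilon_{1jk} u_j v_k. Only permutations of (1,2,3) contribute; the two non-zero terms are:
eps_{123} u_2 v_3 = 1 * -5 * 3 = -15
eps_{132} u_3 v_2 = -1 * 5 * -5 = 25
(u x v)_1 = 10

10


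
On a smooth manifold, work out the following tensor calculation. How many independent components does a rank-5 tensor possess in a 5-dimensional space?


The number of components of a rank-r tensor in d dimensions is d^r.
Here d = 5 and r = 5.
5^5 = 3125

3125


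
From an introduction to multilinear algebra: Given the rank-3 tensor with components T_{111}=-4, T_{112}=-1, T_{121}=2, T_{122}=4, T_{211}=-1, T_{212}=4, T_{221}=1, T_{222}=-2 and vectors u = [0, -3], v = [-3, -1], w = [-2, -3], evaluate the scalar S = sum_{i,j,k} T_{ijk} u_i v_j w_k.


S = sum over i,j,k of T_{ijk} u_i v_j w_k. Expanding all 8 terms:
T_{111}*u_1*v_1*w_1 = -4*0*-3*-2 = 0  (running total: 0)
T_{112}*u_1*v_1*w_2 = -1*0*-3*-3 = 0  (running total: 0)
T_{121}*u_1*v_2*w_1 = 2*0*-1*-2 = 0  (running total: 0)
T_{122}*u_1*v_2*w_2 = 4*0*-1*-3 = 0  (running total: 0)
T_{211}*u_2*v_1*w_1 = -1*-3*-3*-2 = 18  (running total: 18)
T_{212}*u_2*v_1*w_2 = 4*-3*-3*-3 = -108  (running total: -90)
T_{221}*u_2*v_2*w_1 = 1*-3*-1*-2 = -6  (running total: -96)
T_{222}*u_2*v_2*w_2 = -2*-3*-1*-3 = 18  (running total: -78)
S = -78

-78


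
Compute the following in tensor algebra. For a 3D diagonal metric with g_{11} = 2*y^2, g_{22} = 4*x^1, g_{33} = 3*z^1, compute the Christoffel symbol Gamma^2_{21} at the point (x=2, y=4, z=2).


For a diagonal metric, Gamma^k_{ij} = (1/2) g^{kk} (dg_{ik}/dx_j + dg_{jk}/dx_i - dg_{ij}/dx_k).
The metric is diagonal, so g_{ab} = 0 for a != b.
At the given point: g_{11} = 32, g_{22} = 8, g_{33} = 6
g^{22} = 1/8
dg_{22}/dx_1 = dg_{22}/dx_1 = 4
dg_{12}/dx_2 = 0 (off-diagonal)
dg_{21}/dx_2 = 0 (off-diagonal)
Numerator = 4 + 0 - 0 = 4
Gamma^2_{21} = 4 / (2 * 8) = 1/4

1/4


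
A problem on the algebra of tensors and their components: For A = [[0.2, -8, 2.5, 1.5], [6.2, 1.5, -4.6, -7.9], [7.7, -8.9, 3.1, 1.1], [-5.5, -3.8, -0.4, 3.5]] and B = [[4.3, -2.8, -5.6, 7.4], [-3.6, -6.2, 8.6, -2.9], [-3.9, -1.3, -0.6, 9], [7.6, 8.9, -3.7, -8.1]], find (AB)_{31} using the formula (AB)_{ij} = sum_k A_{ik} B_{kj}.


(AB)_{ij} = sum_k A_{ik} B_{kj}.
For i=3, j=1:
A_{31} * B_{11} = 7.7 * 4.3 = 33.11
A_{32} * B_{21} = -8.9 * -3.6 = 32.04
A_{33} * B_{31} = 3.1 * -3.9 = -12.09
A_{34} * B_{41} = 1.1 * 7.6 = 8.36
Sum = 33.11 + 32.04 + -12.09 + 8.36 = 61.42

61.42


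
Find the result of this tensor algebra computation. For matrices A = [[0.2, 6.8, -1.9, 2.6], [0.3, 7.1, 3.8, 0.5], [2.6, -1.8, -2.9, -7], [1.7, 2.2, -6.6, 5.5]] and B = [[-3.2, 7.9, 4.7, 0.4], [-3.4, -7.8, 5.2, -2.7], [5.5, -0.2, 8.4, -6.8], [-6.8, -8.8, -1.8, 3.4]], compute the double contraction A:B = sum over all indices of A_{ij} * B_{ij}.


A:B = sum over all i,j of A_{ij} * B_{ij}.
Row 1: 0.2*-3.2=-0.64, 6.8*7.9=53.72, -1.9*4.7=-8.93, 2.6*0.4=1.04 => row sum = 45.19
Row 2: 0.3*-3.4=-1.02, 7.1*-7.8=-55.38, 3.8*5.2=19.76, 0.5*-2.7=-1.35 => row sum = -37.99
Row 3: 2.6*5.5=14.3, -1.8*-0.2=0.36, -2.9*8.4=-24.36, -7*-6.8=47.6 => row sum = 37.9
Row 4: 1.7*-6.8=-11.56, 2.2*-8.8=-19.36, -6.6*-1.8=11.88, 5.5*3.4=18.7 => row sum = -0.34
Total = 45.19 + -37.99 + 37.9 + -0.34 = 44.76

44.76


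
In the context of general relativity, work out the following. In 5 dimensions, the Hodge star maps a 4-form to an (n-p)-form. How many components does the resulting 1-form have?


The Hodge dual of a p-form on an n-dimensional manifold is an (n-p)-form.
n = 5, p = 4, so dual degree = 5 - 4 = 1
The number of components is C(n, n-p) = C(5, 1) = 5

5


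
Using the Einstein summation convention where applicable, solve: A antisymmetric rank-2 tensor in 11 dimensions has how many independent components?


A antisymmetric rank-2 tensor in d dimensions has d(d-1)/2 independent components.
d = 11
d(d-1)/2 = 11 * 10 / 2 = 110 / 2 = 55

55


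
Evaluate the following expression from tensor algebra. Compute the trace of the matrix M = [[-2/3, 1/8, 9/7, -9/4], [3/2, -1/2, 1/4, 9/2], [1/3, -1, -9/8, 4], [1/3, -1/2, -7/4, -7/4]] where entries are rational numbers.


The trace is the sum of diagonal entries.
Diagonal: M[1,1] = -2/3, M[2,2] = -1/2, M[3,3] = -9/8, M[4,4] = -7/4
Tr(M) = -2/3 + -1/2 + -9/8 + -7/4
Computing step by step:
After adding M[1,1]: -2/3
After adding M[2,2]: -7/6
After adding M[3,3]: -55/24
After adding M[4,4]: -97/24
Tr(M) = -97/24

-97/24


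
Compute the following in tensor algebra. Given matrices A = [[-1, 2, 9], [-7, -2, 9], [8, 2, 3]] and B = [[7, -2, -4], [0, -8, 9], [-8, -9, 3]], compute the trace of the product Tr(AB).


Tr(AB) = sum_i (AB)_{ii} where (AB)_{ii} = sum_k A_{ik} B_{ki}.
(AB)_{11} = -1*7 + 2*0 + 9*-8 = -79
(AB)_{22} = -7*-2 + -2*-8 + 9*-9 = -51
(AB)_{33} = 8*-4 + 2*9 + 3*3 = -5
Tr(AB) = -79 + -51 + -5 = -135

-135


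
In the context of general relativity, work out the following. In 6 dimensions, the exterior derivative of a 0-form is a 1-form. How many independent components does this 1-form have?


The exterior derivative of a p-form is a (p+1)-form.
Its number of independent components is C(n, p+1).
n = 6, p+1 = 1
C(6, 1) = 6

6


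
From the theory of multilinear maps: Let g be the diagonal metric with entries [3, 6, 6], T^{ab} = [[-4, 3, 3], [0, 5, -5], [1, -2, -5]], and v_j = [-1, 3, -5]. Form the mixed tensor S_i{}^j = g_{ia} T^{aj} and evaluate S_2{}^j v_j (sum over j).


Step 1: lower the first index. For a diagonal metric, g_{ia} T^{aj} = g_{ii} T^{ij} (no sum on i).
g_{22} = 6
S_2{}^1 = 6 * T^{21} = 6 * 0 = 0
S_2{}^2 = 6 * T^{22} = 6 * 5 = 30
S_2{}^3 = 6 * T^{23} = 6 * -5 = -30
Step 2: contract S_2{}^j with v_j.
S_2{}^1 * v_1 = 0 * -1 = 0
S_2{}^2 * v_2 = 30 * 3 = 90
S_2{}^3 * v_3 = -30 * -5 = 150
Result = 0 + 90 + 150 = 240

240


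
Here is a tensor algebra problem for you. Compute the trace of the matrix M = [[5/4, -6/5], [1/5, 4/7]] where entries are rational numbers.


The trace is the sum of diagonal entries.
Diagonal: M[1,1] = 5/4, M[2,2] = 4/7
Tr(M) = 5/4 + 4/7
Computing step by step:
After adding M[1,1]: 5/4
After adding M[2,2]: 51/28
Tr(M) = 51/28

51/28


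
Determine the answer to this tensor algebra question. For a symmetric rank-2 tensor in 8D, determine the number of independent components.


A symmetric rank-2 tensor in d dimensions has d(d+1)/2 independent components.
d = 8
d(d+1)/2 = 8 * 9 / 2 = 72 / 2 = 36

36


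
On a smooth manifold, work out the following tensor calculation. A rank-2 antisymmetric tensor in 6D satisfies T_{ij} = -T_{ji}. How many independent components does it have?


An antisymmetric rank-2 tensor satisfies A_{ij} = -A_{ji}, so diagonal entries are zero.
The independent components are the upper-triangular entries: C(n, 2) = n(n-1)/2.
n = 6
C(6, 2) = 6 * 5 / 2 = 30 / 2 = 15

15


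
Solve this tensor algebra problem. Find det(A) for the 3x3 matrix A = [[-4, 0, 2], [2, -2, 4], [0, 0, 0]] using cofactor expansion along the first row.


Expanding along the first row, det(A) = a11*M_11 - a12*M_12 + a13*M_13, where M_1j is the (1,j) minor.
Minor M_11 = -2*0 - 4*0 = 0
Minor M_12 = 2*0 - 4*0 = 0
Minor M_13 = 2*0 - -2*0 = 0
det = -4*(0) - 0*(0) + 2*(0)
    = 0 - 0 + 0
    = 0

0


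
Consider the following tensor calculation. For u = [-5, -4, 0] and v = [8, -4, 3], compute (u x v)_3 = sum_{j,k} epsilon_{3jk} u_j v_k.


(u x v)_3 = sum_{j,k} epsilon_{3jk} u_j v_k. Only permutations of (1,2,3) contribute; the two non-zero terms are:
eps_{312} u_1 v_2 = 1 * -5 * -4 = 20
eps_{321} u_2 v_1 = -1 * -4 * 8 = 32
(u x v)_3 = 52

52


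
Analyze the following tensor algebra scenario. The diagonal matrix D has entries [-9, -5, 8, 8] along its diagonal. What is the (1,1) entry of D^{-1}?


For a diagonal matrix, the inverse has entries (D^{-1})_{ii} = 1/d_{ii}.
The diagonal entries are: d_{11} = -9, d_{22} = -5, d_{33} = 8, d_{44} = 8
We need (D^{-1})_{11} = 1/d_{11} = 1/-9 = -1/9

-1/9


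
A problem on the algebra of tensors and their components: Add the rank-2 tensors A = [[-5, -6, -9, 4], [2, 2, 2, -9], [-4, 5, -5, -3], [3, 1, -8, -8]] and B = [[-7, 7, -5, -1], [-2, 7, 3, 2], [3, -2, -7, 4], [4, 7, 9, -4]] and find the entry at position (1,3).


Tensor addition is component-wise: (A + B)_{ij} = A_{ij} + B_{ij}.
A_{13} = -9
B_{13} = -5
(A + B)_{13} = -9 + -5 = -14

-14


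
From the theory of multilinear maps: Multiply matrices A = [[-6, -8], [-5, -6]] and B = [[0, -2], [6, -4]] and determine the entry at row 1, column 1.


(AB)_{ij} = sum_k A_{ik} B_{kj}.
For i=1, j=1:
A_{11} * B_{11} = -6 * 0 = 0
A_{12} * B_{21} = -8 * 6 = -48
Sum = 0 + -48 = -48

-48


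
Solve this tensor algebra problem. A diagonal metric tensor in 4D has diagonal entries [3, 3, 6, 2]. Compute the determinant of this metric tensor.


For a diagonal metric, the determinant is the product of diagonal entries.
Diagonal entries: 3, 3, 6, 2
det(g) = 3 * 3 * 6 * 2 = 108

108


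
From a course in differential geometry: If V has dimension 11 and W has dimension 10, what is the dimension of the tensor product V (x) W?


The dimension of a tensor product is the product of dimensions.
dim(V) = 11, dim(W) = 10
dim(V (x) W) = 11 * 10 = 110

110


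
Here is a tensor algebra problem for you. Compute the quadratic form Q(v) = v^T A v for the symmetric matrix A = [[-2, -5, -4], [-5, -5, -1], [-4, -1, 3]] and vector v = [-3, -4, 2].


First compute Av:
(Av)_1 = -2*-3 + -5*-4 + -4*2 = 18
(Av)_2 = -5*-3 + -5*-4 + -1*2 = 33
(Av)_3 = -4*-3 + -1*-4 + 3*2 = 22
Av = [18, 33, 22]
Then v^T (Av) = -3*18 + -4*33 + 2*22
= -54 + -132 + 44 = -142

-142


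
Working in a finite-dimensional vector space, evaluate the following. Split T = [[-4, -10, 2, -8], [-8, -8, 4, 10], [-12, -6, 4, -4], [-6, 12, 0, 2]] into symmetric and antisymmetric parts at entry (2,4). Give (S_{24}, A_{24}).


T_{24} = 10
T_{42} = 12
S_{24} = (10 + 12)/2 = 22/2 = 11
A_{24} = (10 - 12)/2 = -2/2 = -1
Check: S + A = 11 + -1 = 10 = T_{24}.

(11, -1)


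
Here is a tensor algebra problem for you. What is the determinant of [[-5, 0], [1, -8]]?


For a 2x2 matrix [[a, b], [c, d]], det = a*d - b*c.
a = -5, b = 0, c = 1, d = -8
a*d = -5 * -8 = 40
b*c = 0 * 1 = 0
det = 40 - 0 = 40

40


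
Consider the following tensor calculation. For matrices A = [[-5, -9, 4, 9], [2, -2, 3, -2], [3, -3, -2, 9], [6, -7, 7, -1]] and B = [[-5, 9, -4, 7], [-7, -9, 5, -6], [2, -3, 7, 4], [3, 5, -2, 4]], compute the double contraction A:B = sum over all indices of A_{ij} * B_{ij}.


A:B = sum over all i,j of A_{ij} * B_{ij}.
Row 1: -5*-5=25, -9*9=-81, 4*-4=-16, 9*7=63 => row sum = -9
Row 2: 2*-7=-14, -2*-9=18, 3*5=15, -2*-6=12 => row sum = 31
Row 3: 3*2=6, -3*-3=9, -2*7=-14, 9*4=36 => row sum = 37
Row 4: 6*3=18, -7*5=-35, 7*-2=-14, -1*4=-4 => row sum = -35
Total = -9 + 31 + 37 + -35 = 24

24


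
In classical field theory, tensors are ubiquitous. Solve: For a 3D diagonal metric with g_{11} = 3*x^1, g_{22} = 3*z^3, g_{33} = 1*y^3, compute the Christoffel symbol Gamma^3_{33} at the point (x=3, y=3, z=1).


For a diagonal metric, Gamma^k_{ij} = (1/2) g^{kk} (dg_{ik}/dx_j + dg_{jk}/dx_i - dg_{ij}/dx_k).
The metric is diagonal, so g_{ab} = 0 for a != b.
At the given point: g_{11} = 9, g_{22} = 3, g_{33} = 27
g^{33} = 1/27
dg_{33}/dx_3 = dg_{33}/dx_3 = 0
dg_{33}/dx_3 = dg_{33}/dx_3 = 0
dg_{33}/dx_3 = dg_{33}/dx_3 = 0
Numerator = 0 + 0 - 0 = 0
Gamma^3_{33} = 0 / (2 * 27) = 0

0


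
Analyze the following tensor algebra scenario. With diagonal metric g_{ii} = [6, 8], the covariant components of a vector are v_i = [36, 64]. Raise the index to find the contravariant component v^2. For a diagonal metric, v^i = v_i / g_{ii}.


To raise an index with a diagonal metric: v^i = v_i / g_{ii}.
For index 2: v_2 = 64, g_{22} = 8
v^2 = 64 / 8 = 8

8


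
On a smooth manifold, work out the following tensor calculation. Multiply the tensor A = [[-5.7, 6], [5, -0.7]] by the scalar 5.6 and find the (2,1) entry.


Scalar multiplication: (cA)_{ij} = c * A_{ij}.
c = 5.6
A_{21} = 5
(cA)_{21} = 5.6 * 5 = 28

28


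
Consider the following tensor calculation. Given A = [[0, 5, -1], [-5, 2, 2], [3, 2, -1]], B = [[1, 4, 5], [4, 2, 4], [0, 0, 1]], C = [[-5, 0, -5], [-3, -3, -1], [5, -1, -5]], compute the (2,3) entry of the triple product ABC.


(ABC)_{23} = sum_m (AB)_{2m} C_{m3}. First compute row 2 of AB.
(AB)_{21} = -5*1 + 2*4 + 2*0 = 3
(AB)_{22} = -5*4 + 2*2 + 2*0 = -16
(AB)_{23} = -5*5 + 2*4 + 2*1 = -15
Now contract with column 3 of C:
(AB)_{21} * C_{13} = 3 * -5 = -15
(AB)_{22} * C_{23} = -16 * -1 = 16
(AB)_{23} * C_{33} = -15 * -5 = 75
(ABC)_{23} = -15 + 16 + 75 = 76

76


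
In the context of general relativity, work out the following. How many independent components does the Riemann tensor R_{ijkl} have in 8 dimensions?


The Riemann tensor in d dimensions has d^2(d^2 - 1)/12 independent components.
d = 8, so d^2 = 64
d^2 - 1 = 63
d^2(d^2 - 1) = 64 * 63 = 4032
Divide by 12: 4032 / 12 = 336

336


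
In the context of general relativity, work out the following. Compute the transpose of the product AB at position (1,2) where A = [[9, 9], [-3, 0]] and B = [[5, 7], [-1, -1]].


(AB)^T_{ij} = (AB)_{ji} = sum_k A_{jk} B_{ki}.
For i=1, j=2 we need (AB)_{21}:
A_{21} * B_{11} = -3 * 5 = -15
A_{22} * B_{21} = 0 * -1 = 0
Sum = -15 + 0 = -15

-15


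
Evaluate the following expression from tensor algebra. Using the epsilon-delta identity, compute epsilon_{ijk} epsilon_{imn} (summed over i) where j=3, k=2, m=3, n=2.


Using the identity: epsilon_{ijk} epsilon_{imn} = delta_{jm} delta_{kn} - delta_{jn} delta_{km}.
delta_{33} = 1
delta_{22} = 1
delta_{32} = 0
delta_{23} = 0
Result = 1 * 1 - 0 * 0 = 1 - 0 = 1

1


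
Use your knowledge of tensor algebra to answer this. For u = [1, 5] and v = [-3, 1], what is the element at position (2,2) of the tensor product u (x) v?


The outer product entry T_{ij} = u_i * v_j.
We need i=2, j=2.
u_2 = 5, v_2 = 1
T_{2,2} = 5 * 1 = 5

5


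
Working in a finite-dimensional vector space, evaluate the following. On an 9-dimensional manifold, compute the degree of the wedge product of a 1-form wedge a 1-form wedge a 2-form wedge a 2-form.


The degree of a wedge product is the sum of the degrees of the individual forms.
Degrees: 1, 1, 2, 2
Total degree = 1 + 1 + 2 + 2 = 6

6


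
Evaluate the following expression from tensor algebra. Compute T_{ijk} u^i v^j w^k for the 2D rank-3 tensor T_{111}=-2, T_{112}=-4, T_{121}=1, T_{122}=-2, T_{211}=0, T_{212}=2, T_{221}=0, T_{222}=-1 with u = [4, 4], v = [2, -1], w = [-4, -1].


S = sum over i,j,k of T_{ijk} u_i v_j w_k. Expanding all 8 terms:
T_{111}*u_1*v_1*w_1 = -2*4*2*-4 = 64  (running total: 64)
T_{112}*u_1*v_1*w_2 = -4*4*2*-1 = 32  (running total: 96)
T_{121}*u_1*v_2*w_1 = 1*4*-1*-4 = 16  (running total: 112)
T_{122}*u_1*v_2*w_2 = -2*4*-1*-1 = -8  (running total: 104)
T_{211}*u_2*v_1*w_1 = 0*4*2*-4 = 0  (running total: 104)
T_{212}*u_2*v_1*w_2 = 2*4*2*-1 = -16  (running total: 88)
T_{221}*u_2*v_2*w_1 = 0*4*-1*-4 = 0  (running total: 88)
T_{222}*u_2*v_2*w_2 = -1*4*-1*-1 = -4  (running total: 84)
S = 84

84


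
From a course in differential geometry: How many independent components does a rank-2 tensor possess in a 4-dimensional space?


The number of components of a rank-r tensor in d dimensions is d^r.
Here d = 4 and r = 2.
4^2 = 16

16


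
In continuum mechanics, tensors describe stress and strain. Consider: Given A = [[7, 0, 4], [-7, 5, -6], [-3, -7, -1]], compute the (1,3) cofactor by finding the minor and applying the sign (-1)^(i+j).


To find cofactor C_{13}, delete row 1 and column 3.
The resulting 2x2 submatrix is: [[-7, 5], [-3, -7]]
Minor M_{13} = -7*-7 - 5*-3
  = 49 - -15 = 64
Sign = (-1)^(1+3) = (-1)^4 = 1
Cofactor C_{13} = 1 * 64 = 64

64


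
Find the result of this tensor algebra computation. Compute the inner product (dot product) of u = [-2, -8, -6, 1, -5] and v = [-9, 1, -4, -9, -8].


The inner product u . v = sum of u_i * v_i.
Term-by-term: -2 * -9, -8 * 1, -6 * -4, 1 * -9, -5 * -8
Products: 18, -8, 24, -9, 40
Sum = 18 + -8 + 24 + -9 + 40 = 65

65


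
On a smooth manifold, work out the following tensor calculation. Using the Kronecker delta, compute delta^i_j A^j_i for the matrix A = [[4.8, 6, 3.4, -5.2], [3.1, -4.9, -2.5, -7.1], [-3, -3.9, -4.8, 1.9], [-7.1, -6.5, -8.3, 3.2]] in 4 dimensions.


The contraction (trace) of a rank-2 tensor is the sum of its diagonal elements.
Diagonal entries: A[1,1] = 4.8, A[2,2] = -4.9, A[3,3] = -4.8, A[4,4] = 3.2
Tr(A) = 4.8 + -4.9 + -4.8 + 3.2 = -1.7

-1.7


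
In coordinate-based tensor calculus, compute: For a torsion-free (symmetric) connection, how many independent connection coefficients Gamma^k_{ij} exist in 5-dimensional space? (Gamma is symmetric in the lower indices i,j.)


Christoffel symbols Gamma^k_{ij} are symmetric in i,j, so there are d * d(d+1)/2 independent symbols.
d = 5
d(d+1)/2 = 5 * 6 / 2 = 15
Total = 5 * 15 = 75

75


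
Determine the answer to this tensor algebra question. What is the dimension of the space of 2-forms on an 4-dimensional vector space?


The dimension of the space of p-forms on an n-dimensional space is C(n, p).
n = 4, p = 2
C(4, 2) = 4! / (2! * 2!) = 6

6


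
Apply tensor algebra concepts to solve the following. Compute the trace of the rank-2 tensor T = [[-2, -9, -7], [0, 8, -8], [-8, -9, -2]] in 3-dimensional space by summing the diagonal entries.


The contraction (trace) of a rank-2 tensor is the sum of its diagonal elements.
Diagonal entries: A[1,1] = -2, A[2,2] = 8, A[3,3] = -2
Tr(A) = -2 + 8 + -2 = 4

4


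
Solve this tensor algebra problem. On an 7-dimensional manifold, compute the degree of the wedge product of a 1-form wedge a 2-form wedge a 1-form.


The degree of a wedge product is the sum of the degrees of the individual forms.
Degrees: 1, 2, 1
Total degree = 1 + 2 + 1 = 4

4


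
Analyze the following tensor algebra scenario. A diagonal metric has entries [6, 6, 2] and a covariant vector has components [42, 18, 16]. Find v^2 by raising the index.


To raise an index with a diagonal metric: v^i = v_i / g_{ii}.
For index 2: v_2 = 18, g_{22} = 6
v^2 = 18 / 6 = 3

3


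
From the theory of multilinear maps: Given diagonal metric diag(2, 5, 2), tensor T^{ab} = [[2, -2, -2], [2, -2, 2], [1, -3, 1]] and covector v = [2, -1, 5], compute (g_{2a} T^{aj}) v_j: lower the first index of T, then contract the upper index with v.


Step 1: lower the first index. For a diagonal metric, g_{ia} T^{aj} = g_{ii} T^{ij} (no sum on i).
g_{22} = 5
S_2{}^1 = 5 * T^{21} = 5 * 2 = 10
S_2{}^2 = 5 * T^{22} = 5 * -2 = -10
S_2{}^3 = 5 * T^{23} = 5 * 2 = 10
Step 2: contract S_2{}^j with v_j.
S_2{}^1 * v_1 = 10 * 2 = 20
S_2{}^2 * v_2 = -10 * -1 = 10
S_2{}^3 * v_3 = 10 * 5 = 50
Result = 20 + 10 + 50 = 80

80


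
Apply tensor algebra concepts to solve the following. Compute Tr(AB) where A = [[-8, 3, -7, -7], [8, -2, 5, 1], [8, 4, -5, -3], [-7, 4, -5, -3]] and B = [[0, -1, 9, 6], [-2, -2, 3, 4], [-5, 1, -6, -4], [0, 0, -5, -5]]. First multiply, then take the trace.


Tr(AB) = sum_i (AB)_{ii} where (AB)_{ii} = sum_k A_{ik} B_{ki}.
(AB)_{11} = -8*0 + 3*-2 + -7*-5 + -7*0 = 29
(AB)_{22} = 8*-1 + -2*-2 + 5*1 + 1*0 = 1
(AB)_{33} = 8*9 + 4*3 + -5*-6 + -3*-5 = 129
(AB)_{44} = -7*6 + 4*4 + -5*-4 + -3*-5 = 9
Tr(AB) = 29 + 1 + 129 + 9 = 168

168


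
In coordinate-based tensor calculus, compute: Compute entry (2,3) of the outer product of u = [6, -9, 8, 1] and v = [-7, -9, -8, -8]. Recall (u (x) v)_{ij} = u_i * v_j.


The outer product entry T_{ij} = u_i * v_j.
We need i=2, j=3.
u_2 = -9, v_3 = -8
T_{2,3} = -9 * -8 = 72

72


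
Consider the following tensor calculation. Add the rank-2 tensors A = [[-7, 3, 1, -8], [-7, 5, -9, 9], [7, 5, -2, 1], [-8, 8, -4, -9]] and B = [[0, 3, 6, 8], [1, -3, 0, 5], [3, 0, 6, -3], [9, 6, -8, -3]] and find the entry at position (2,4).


Tensor addition is component-wise: (A + B)_{ij} = A_{ij} + B_{ij}.
A_{24} = 9
B_{24} = 5
(A + B)_{24} = 9 + 5 = 14

14


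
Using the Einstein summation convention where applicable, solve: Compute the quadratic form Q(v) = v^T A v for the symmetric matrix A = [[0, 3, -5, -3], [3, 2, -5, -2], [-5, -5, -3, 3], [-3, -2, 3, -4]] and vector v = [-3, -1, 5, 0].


First compute Av:
(Av)_1 = 0*-3 + 3*-1 + -5*5 + -3*0 = -28
(Av)_2 = 3*-3 + 2*-1 + -5*5 + -2*0 = -36
(Av)_3 = -5*-3 + -5*-1 + -3*5 + 3*0 = 5
(Av)_4 = -3*-3 + -2*-1 + 3*5 + -4*0 = 26
Av = [-28, -36, 5, 26]
Then v^T (Av) = -3*-28 + -1*-36 + 5*5 + 0*26
= 84 + 36 + 25 + 0 = 145

145


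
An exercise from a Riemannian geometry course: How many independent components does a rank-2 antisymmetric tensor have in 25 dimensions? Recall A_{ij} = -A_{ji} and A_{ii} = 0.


An antisymmetric rank-2 tensor satisfies A_{ij} = -A_{ji}, so diagonal entries are zero.
The independent components are the upper-triangular entries: C(n, 2) = n(n-1)/2.
n = 25
C(25, 2) = 25 * 24 / 2 = 600 / 2 = 300

300


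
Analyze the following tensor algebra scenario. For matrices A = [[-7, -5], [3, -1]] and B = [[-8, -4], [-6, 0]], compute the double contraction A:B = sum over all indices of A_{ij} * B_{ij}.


A:B = sum over all i,j of A_{ij} * B_{ij}.
Row 1: -7*-8=56, -5*-4=20 => row sum = 76
Row 2: 3*-6=-18, -1*0=0 => row sum = -18
Total = 76 + -18 = 58

58
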